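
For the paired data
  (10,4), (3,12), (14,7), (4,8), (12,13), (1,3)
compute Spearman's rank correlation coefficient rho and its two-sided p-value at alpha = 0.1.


Step 1: Rank x and y separately (midranks; no ties here).
rank(x): 10->4, 3->2, 14->6, 4->3, 12->5, 1->1
rank(y): 4->2, 12->5, 7->3, 8->4, 13->6, 3->1
Step 2: d_i = R_x(i) - R_y(i); compute d_i^2.
  (4-2)^2=4, (2-5)^2=9, (6-3)^2=9, (3-4)^2=1, (5-6)^2=1, (1-1)^2=0
sum(d^2) = 24.
Step 3: rho = 1 - 6*24 / (6*(6^2 - 1)) = 1 - 144/210 = 0.314286.
Step 4: Under H0, t = rho * sqrt((n-2)/(1-rho^2)) = 0.6621 ~ t(4).
Step 5: Two-sided p-value from the t-distribution with 4 df = 0.544093.
Step 6: alpha = 0.1. fail to reject H0.

rho = 0.3143, p = 0.544093, fail to reject H0 at alpha = 0.1.


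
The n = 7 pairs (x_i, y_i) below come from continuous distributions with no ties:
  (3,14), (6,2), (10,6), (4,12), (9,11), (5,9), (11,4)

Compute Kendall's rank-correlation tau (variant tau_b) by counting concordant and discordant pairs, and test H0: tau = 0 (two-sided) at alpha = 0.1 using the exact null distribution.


Step 1: Enumerate the 21 unordered pairs (i,j) with i<j and classify each by sign(x_j-x_i) * sign(y_j-y_i).
  (1,2):dx=+3,dy=-12->D; (1,3):dx=+7,dy=-8->D; (1,4):dx=+1,dy=-2->D; (1,5):dx=+6,dy=-3->D
  (1,6):dx=+2,dy=-5->D; (1,7):dx=+8,dy=-10->D; (2,3):dx=+4,dy=+4->C; (2,4):dx=-2,dy=+10->D
  (2,5):dx=+3,dy=+9->C; (2,6):dx=-1,dy=+7->D; (2,7):dx=+5,dy=+2->C; (3,4):dx=-6,dy=+6->D
  (3,5):dx=-1,dy=+5->D; (3,6):dx=-5,dy=+3->D; (3,7):dx=+1,dy=-2->D; (4,5):dx=+5,dy=-1->D
  (4,6):dx=+1,dy=-3->D; (4,7):dx=+7,dy=-8->D; (5,6):dx=-4,dy=-2->C; (5,7):dx=+2,dy=-7->D
  (6,7):dx=+6,dy=-5->D
Step 2: C = 4, D = 17, total pairs = 21.
Step 3: tau = (C - D)/(n(n-1)/2) = (4 - 17)/21 = -0.619048.
Step 4: Exact two-sided p-value (enumerate n! = 5040 permutations of y under H0): p = 0.069048.
Step 5: alpha = 0.1. reject H0.

tau_b = -0.6190 (C=4, D=17), p = 0.069048, reject H0.


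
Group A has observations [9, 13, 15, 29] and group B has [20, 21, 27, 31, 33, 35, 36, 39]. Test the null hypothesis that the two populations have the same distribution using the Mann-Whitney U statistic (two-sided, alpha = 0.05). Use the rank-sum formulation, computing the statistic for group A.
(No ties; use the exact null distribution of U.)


Step 1: Combine and sort all 12 observations; assign midranks.
sorted (value, group): (9,X), (13,X), (15,X), (20,Y), (21,Y), (27,Y), (29,X), (31,Y), (33,Y), (35,Y), (36,Y), (39,Y)
ranks: 9->1, 13->2, 15->3, 20->4, 21->5, 27->6, 29->7, 31->8, 33->9, 35->10, 36->11, 39->12
Step 2: Rank sum for X: R1 = 1 + 2 + 3 + 7 = 13.
Step 3: U_X = R1 - n1(n1+1)/2 = 13 - 4*5/2 = 13 - 10 = 3.
       U_Y = n1*n2 - U_X = 32 - 3 = 29.
Step 4: No ties, so the exact null distribution of U (based on enumerating the C(12,4) = 495 equally likely rank assignments) gives the two-sided p-value.
Step 5: p-value = 0.028283; compare to alpha = 0.05. reject H0.

U_X = 3, p = 0.028283, reject H0 at alpha = 0.05.


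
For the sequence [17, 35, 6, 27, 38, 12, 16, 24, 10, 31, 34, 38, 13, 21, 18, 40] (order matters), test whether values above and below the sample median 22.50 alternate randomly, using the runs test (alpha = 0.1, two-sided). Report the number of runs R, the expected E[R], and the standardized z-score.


Step 1: Compute median = 22.50; label A = above, B = below.
Labels in order: BABAABBABAAABBBA  (n_A = 8, n_B = 8)
Step 2: Count runs R = 10.
Step 3: Under H0 (random ordering), E[R] = 2*n_A*n_B/(n_A+n_B) + 1 = 2*8*8/16 + 1 = 9.0000.
        Var[R] = 2*n_A*n_B*(2*n_A*n_B - n_A - n_B) / ((n_A+n_B)^2 * (n_A+n_B-1)) = 14336/3840 = 3.7333.
        SD[R] = 1.9322.
Step 4: Continuity-corrected z = (R - 0.5 - E[R]) / SD[R] = (10 - 0.5 - 9.0000) / 1.9322 = 0.2588.
Step 5: Two-sided p-value via normal approximation = 2*(1 - Phi(|z|)) = 0.795809.
Step 6: alpha = 0.1. fail to reject H0.

R = 10, z = 0.2588, p = 0.795809, fail to reject H0.


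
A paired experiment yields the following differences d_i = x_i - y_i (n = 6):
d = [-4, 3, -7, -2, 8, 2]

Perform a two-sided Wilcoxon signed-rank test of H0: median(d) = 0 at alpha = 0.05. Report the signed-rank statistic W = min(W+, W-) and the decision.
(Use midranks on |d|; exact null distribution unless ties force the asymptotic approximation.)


Step 1: Drop any zero differences (none here) and take |d_i|.
|d| = [4, 3, 7, 2, 8, 2]
Step 2: Midrank |d_i| (ties get averaged ranks).
ranks: |4|->4, |3|->3, |7|->5, |2|->1.5, |8|->6, |2|->1.5
Step 3: Attach original signs; sum ranks with positive sign and with negative sign.
W+ = 3 + 6 + 1.5 = 10.5
W- = 4 + 5 + 1.5 = 10.5
(Check: W+ + W- = 21 should equal n(n+1)/2 = 21.)
Step 4: Test statistic W = min(W+, W-) = 10.5.
Step 5: Ties in |d|, so use the tie-corrected normal approximation.
        E[W] = n(n+1)/4 = 6*7/4 = 10.5.
        Tie groups: |d|=2 (t=2); sum(t^3 - t) = 6.
        Var[W] = n(n+1)(2n+1)/24 - sum(t^3-t)/48 = 546/24 - 6/48 = 22.625.
        z = (W - E[W]) / sqrt(Var[W]) = (10.5 - 10.5) / 4.7566 = 0.0000.
        Two-sided p = 2*Phi(z) = 1.000000.
Step 6: alpha = 0.05. fail to reject H0.

W+ = 10.5, W- = 10.5, W = min = 10.5, p = 1.000000, fail to reject H0.


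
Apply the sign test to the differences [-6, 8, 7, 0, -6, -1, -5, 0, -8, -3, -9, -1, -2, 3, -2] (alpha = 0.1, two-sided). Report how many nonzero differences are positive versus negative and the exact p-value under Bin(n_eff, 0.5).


Step 1: Discard zero differences. Original n = 15; n_eff = number of nonzero differences = 13.
Nonzero differences (with sign): -6, +8, +7, -6, -1, -5, -8, -3, -9, -1, -2, +3, -2
Step 2: Count signs: positive = 3, negative = 10.
Step 3: Under H0: P(positive) = 0.5, so the number of positives S ~ Bin(13, 0.5).
Step 4: Two-sided exact p-value = sum of Bin(13,0.5) probabilities at or below the observed probability = 0.092285.
Step 5: alpha = 0.1. reject H0.

n_eff = 13, pos = 3, neg = 10, p = 0.092285, reject H0.


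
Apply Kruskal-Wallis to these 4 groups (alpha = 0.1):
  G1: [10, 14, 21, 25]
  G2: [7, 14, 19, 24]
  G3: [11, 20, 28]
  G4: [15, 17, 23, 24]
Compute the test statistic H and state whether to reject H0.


Step 1: Combine all N = 15 observations and assign midranks.
sorted (value, group, rank): (7,G2,1), (10,G1,2), (11,G3,3), (14,G1,4.5), (14,G2,4.5), (15,G4,6), (17,G4,7), (19,G2,8), (20,G3,9), (21,G1,10), (23,G4,11), (24,G2,12.5), (24,G4,12.5), (25,G1,14), (28,G3,15)
Step 2: Sum ranks within each group.
R_1 = 30.5 (n_1 = 4)
R_2 = 26 (n_2 = 4)
R_3 = 27 (n_3 = 3)
R_4 = 36.5 (n_4 = 4)
Step 3: H = 12/(N(N+1)) * sum(R_i^2/n_i) - 3(N+1)
     = 12/(15*16) * (30.5^2/4 + 26^2/4 + 27^2/3 + 36.5^2/4) - 3*16
     = 0.050000 * 977.625 - 48
     = 0.881250.
Step 4: Ties present; correction factor C = 1 - 12/(15^3 - 15) = 0.996429. Corrected H = 0.881250 / 0.996429 = 0.884409.
Step 5: Under H0, H ~ chi^2(3); p-value = 0.829189.
Step 6: alpha = 0.1. fail to reject H0.

H = 0.8844, df = 3, p = 0.829189, fail to reject H0.


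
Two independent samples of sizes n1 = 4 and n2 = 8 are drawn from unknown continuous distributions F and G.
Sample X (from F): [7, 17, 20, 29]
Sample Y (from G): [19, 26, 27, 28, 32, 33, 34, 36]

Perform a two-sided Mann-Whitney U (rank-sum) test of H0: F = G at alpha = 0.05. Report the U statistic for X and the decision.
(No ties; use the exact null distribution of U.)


Step 1: Combine and sort all 12 observations; assign midranks.
sorted (value, group): (7,X), (17,X), (19,Y), (20,X), (26,Y), (27,Y), (28,Y), (29,X), (32,Y), (33,Y), (34,Y), (36,Y)
ranks: 7->1, 17->2, 19->3, 20->4, 26->5, 27->6, 28->7, 29->8, 32->9, 33->10, 34->11, 36->12
Step 2: Rank sum for X: R1 = 1 + 2 + 4 + 8 = 15.
Step 3: U_X = R1 - n1(n1+1)/2 = 15 - 4*5/2 = 15 - 10 = 5.
       U_Y = n1*n2 - U_X = 32 - 5 = 27.
Step 4: No ties, so the exact null distribution of U (based on enumerating the C(12,4) = 495 equally likely rank assignments) gives the two-sided p-value.
Step 5: p-value = 0.072727; compare to alpha = 0.05. fail to reject H0.

U_X = 5, p = 0.072727, fail to reject H0 at alpha = 0.05.


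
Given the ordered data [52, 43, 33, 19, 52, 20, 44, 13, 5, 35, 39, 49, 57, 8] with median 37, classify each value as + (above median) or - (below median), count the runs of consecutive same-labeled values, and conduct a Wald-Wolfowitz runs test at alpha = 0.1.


Step 1: Compute median = 37; label A = above, B = below.
Labels in order: AABBABABBBAAAB  (n_A = 7, n_B = 7)
Step 2: Count runs R = 8.
Step 3: Under H0 (random ordering), E[R] = 2*n_A*n_B/(n_A+n_B) + 1 = 2*7*7/14 + 1 = 8.0000.
        Var[R] = 2*n_A*n_B*(2*n_A*n_B - n_A - n_B) / ((n_A+n_B)^2 * (n_A+n_B-1)) = 8232/2548 = 3.2308.
        SD[R] = 1.7974.
Step 4: R = E[R], so z = 0 with no continuity correction.
Step 5: Two-sided p-value via normal approximation = 2*(1 - Phi(|z|)) = 1.000000.
Step 6: alpha = 0.1. fail to reject H0.

R = 8, z = 0.0000, p = 1.000000, fail to reject H0.


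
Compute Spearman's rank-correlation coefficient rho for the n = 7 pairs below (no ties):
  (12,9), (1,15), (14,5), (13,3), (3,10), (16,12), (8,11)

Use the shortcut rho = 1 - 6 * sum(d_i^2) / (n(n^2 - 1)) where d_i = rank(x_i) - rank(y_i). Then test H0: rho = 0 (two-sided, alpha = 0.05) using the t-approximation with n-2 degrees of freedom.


Step 1: Rank x and y separately (midranks; no ties here).
rank(x): 12->4, 1->1, 14->6, 13->5, 3->2, 16->7, 8->3
rank(y): 9->3, 15->7, 5->2, 3->1, 10->4, 12->6, 11->5
Step 2: d_i = R_x(i) - R_y(i); compute d_i^2.
  (4-3)^2=1, (1-7)^2=36, (6-2)^2=16, (5-1)^2=16, (2-4)^2=4, (7-6)^2=1, (3-5)^2=4
sum(d^2) = 78.
Step 3: rho = 1 - 6*78 / (7*(7^2 - 1)) = 1 - 468/336 = -0.392857.
Step 4: Under H0, t = rho * sqrt((n-2)/(1-rho^2)) = -0.9553 ~ t(5).
Step 5: Two-sided p-value from the t-distribution with 5 df = 0.383317.
Step 6: alpha = 0.05. fail to reject H0.

rho = -0.3929, p = 0.383317, fail to reject H0 at alpha = 0.05.


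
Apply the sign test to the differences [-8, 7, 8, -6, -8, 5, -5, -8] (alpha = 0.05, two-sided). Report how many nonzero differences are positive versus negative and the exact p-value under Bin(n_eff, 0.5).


Step 1: Discard zero differences. Original n = 8; n_eff = number of nonzero differences = 8.
Nonzero differences (with sign): -8, +7, +8, -6, -8, +5, -5, -8
Step 2: Count signs: positive = 3, negative = 5.
Step 3: Under H0: P(positive) = 0.5, so the number of positives S ~ Bin(8, 0.5).
Step 4: Two-sided exact p-value = sum of Bin(8,0.5) probabilities at or below the observed probability = 0.726562.
Step 5: alpha = 0.05. fail to reject H0.

n_eff = 8, pos = 3, neg = 5, p = 0.726562, fail to reject H0.


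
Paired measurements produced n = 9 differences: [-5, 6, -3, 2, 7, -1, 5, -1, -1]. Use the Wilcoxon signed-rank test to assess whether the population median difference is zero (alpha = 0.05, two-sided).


Step 1: Drop any zero differences (none here) and take |d_i|.
|d| = [5, 6, 3, 2, 7, 1, 5, 1, 1]
Step 2: Midrank |d_i| (ties get averaged ranks).
ranks: |5|->6.5, |6|->8, |3|->5, |2|->4, |7|->9, |1|->2, |5|->6.5, |1|->2, |1|->2
Step 3: Attach original signs; sum ranks with positive sign and with negative sign.
W+ = 8 + 4 + 9 + 6.5 = 27.5
W- = 6.5 + 5 + 2 + 2 + 2 = 17.5
(Check: W+ + W- = 45 should equal n(n+1)/2 = 45.)
Step 4: Test statistic W = min(W+, W-) = 17.5.
Step 5: Ties in |d|, so use the tie-corrected normal approximation.
        E[W] = n(n+1)/4 = 9*10/4 = 22.5.
        Tie groups: |d|=1 (t=3), |d|=5 (t=2); sum(t^3 - t) = 30.
        Var[W] = n(n+1)(2n+1)/24 - sum(t^3-t)/48 = 1710/24 - 30/48 = 70.625.
        z = (W - E[W]) / sqrt(Var[W]) = (17.5 - 22.5) / 8.4039 = -0.5950.
        Two-sided p = 2*Phi(z) = 0.551867.
Step 6: alpha = 0.05. fail to reject H0.

W+ = 27.5, W- = 17.5, W = min = 17.5, p = 0.551867, fail to reject H0.


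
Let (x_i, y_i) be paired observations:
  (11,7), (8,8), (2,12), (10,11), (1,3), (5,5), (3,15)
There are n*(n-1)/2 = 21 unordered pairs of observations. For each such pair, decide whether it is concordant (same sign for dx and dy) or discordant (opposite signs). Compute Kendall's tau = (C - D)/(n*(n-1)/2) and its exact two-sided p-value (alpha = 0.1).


Step 1: Enumerate the 21 unordered pairs (i,j) with i<j and classify each by sign(x_j-x_i) * sign(y_j-y_i).
  (1,2):dx=-3,dy=+1->D; (1,3):dx=-9,dy=+5->D; (1,4):dx=-1,dy=+4->D; (1,5):dx=-10,dy=-4->C
  (1,6):dx=-6,dy=-2->C; (1,7):dx=-8,dy=+8->D; (2,3):dx=-6,dy=+4->D; (2,4):dx=+2,dy=+3->C
  (2,5):dx=-7,dy=-5->C; (2,6):dx=-3,dy=-3->C; (2,7):dx=-5,dy=+7->D; (3,4):dx=+8,dy=-1->D
  (3,5):dx=-1,dy=-9->C; (3,6):dx=+3,dy=-7->D; (3,7):dx=+1,dy=+3->C; (4,5):dx=-9,dy=-8->C
  (4,6):dx=-5,dy=-6->C; (4,7):dx=-7,dy=+4->D; (5,6):dx=+4,dy=+2->C; (5,7):dx=+2,dy=+12->C
  (6,7):dx=-2,dy=+10->D
Step 2: C = 11, D = 10, total pairs = 21.
Step 3: tau = (C - D)/(n(n-1)/2) = (11 - 10)/21 = 0.047619.
Step 4: Exact two-sided p-value (enumerate n! = 5040 permutations of y under H0): p = 1.000000.
Step 5: alpha = 0.1. fail to reject H0.

tau_b = 0.0476 (C=11, D=10), p = 1.000000, fail to reject H0.


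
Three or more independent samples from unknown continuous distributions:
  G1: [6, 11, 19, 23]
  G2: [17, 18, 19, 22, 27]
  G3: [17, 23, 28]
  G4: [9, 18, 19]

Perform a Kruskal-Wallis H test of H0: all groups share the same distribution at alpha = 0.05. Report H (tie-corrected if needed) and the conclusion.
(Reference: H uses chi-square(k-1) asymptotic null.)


Step 1: Combine all N = 15 observations and assign midranks.
sorted (value, group, rank): (6,G1,1), (9,G4,2), (11,G1,3), (17,G2,4.5), (17,G3,4.5), (18,G2,6.5), (18,G4,6.5), (19,G1,9), (19,G2,9), (19,G4,9), (22,G2,11), (23,G1,12.5), (23,G3,12.5), (27,G2,14), (28,G3,15)
Step 2: Sum ranks within each group.
R_1 = 25.5 (n_1 = 4)
R_2 = 45 (n_2 = 5)
R_3 = 32 (n_3 = 3)
R_4 = 17.5 (n_4 = 3)
Step 3: H = 12/(N(N+1)) * sum(R_i^2/n_i) - 3(N+1)
     = 12/(15*16) * (25.5^2/4 + 45^2/5 + 32^2/3 + 17.5^2/3) - 3*16
     = 0.050000 * 1010.98 - 48
     = 2.548958.
Step 4: Ties present; correction factor C = 1 - 42/(15^3 - 15) = 0.987500. Corrected H = 2.548958 / 0.987500 = 2.581224.
Step 5: Under H0, H ~ chi^2(3); p-value = 0.460791.
Step 6: alpha = 0.05. fail to reject H0.

H = 2.5812, df = 3, p = 0.460791, fail to reject H0.


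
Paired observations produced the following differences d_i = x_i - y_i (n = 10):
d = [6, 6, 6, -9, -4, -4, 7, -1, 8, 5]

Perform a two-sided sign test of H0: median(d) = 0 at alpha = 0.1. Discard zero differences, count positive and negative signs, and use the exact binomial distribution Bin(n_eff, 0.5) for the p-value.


Step 1: Discard zero differences. Original n = 10; n_eff = number of nonzero differences = 10.
Nonzero differences (with sign): +6, +6, +6, -9, -4, -4, +7, -1, +8, +5
Step 2: Count signs: positive = 6, negative = 4.
Step 3: Under H0: P(positive) = 0.5, so the number of positives S ~ Bin(10, 0.5).
Step 4: Two-sided exact p-value = sum of Bin(10,0.5) probabilities at or below the observed probability = 0.753906.
Step 5: alpha = 0.1. fail to reject H0.

n_eff = 10, pos = 6, neg = 4, p = 0.753906, fail to reject H0.


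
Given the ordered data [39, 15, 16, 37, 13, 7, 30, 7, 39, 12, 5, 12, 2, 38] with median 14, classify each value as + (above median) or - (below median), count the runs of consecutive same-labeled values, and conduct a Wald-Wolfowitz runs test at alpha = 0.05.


Step 1: Compute median = 14; label A = above, B = below.
Labels in order: AAAABBABABBBBA  (n_A = 7, n_B = 7)
Step 2: Count runs R = 7.
Step 3: Under H0 (random ordering), E[R] = 2*n_A*n_B/(n_A+n_B) + 1 = 2*7*7/14 + 1 = 8.0000.
        Var[R] = 2*n_A*n_B*(2*n_A*n_B - n_A - n_B) / ((n_A+n_B)^2 * (n_A+n_B-1)) = 8232/2548 = 3.2308.
        SD[R] = 1.7974.
Step 4: Continuity-corrected z = (R + 0.5 - E[R]) / SD[R] = (7 + 0.5 - 8.0000) / 1.7974 = -0.2782.
Step 5: Two-sided p-value via normal approximation = 2*(1 - Phi(|z|)) = 0.780879.
Step 6: alpha = 0.05. fail to reject H0.

R = 7, z = -0.2782, p = 0.780879, fail to reject H0.


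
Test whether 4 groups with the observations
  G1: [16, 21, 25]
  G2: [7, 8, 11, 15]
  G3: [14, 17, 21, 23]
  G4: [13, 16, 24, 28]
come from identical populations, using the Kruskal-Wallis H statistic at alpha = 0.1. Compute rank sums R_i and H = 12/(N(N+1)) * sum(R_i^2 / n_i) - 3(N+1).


Step 1: Combine all N = 15 observations and assign midranks.
sorted (value, group, rank): (7,G2,1), (8,G2,2), (11,G2,3), (13,G4,4), (14,G3,5), (15,G2,6), (16,G1,7.5), (16,G4,7.5), (17,G3,9), (21,G1,10.5), (21,G3,10.5), (23,G3,12), (24,G4,13), (25,G1,14), (28,G4,15)
Step 2: Sum ranks within each group.
R_1 = 32 (n_1 = 3)
R_2 = 12 (n_2 = 4)
R_3 = 36.5 (n_3 = 4)
R_4 = 39.5 (n_4 = 4)
Step 3: H = 12/(N(N+1)) * sum(R_i^2/n_i) - 3(N+1)
     = 12/(15*16) * (32^2/3 + 12^2/4 + 36.5^2/4 + 39.5^2/4) - 3*16
     = 0.050000 * 1100.46 - 48
     = 7.022917.
Step 4: Ties present; correction factor C = 1 - 12/(15^3 - 15) = 0.996429. Corrected H = 7.022917 / 0.996429 = 7.048088.
Step 5: Under H0, H ~ chi^2(3); p-value = 0.070381.
Step 6: alpha = 0.1. reject H0.

H = 7.0481, df = 3, p = 0.070381, reject H0.


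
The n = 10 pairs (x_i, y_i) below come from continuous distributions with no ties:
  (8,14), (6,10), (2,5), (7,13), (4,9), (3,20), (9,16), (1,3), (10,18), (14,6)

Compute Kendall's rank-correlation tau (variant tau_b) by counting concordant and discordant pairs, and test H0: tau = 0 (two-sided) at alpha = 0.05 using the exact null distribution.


Step 1: Enumerate the 45 unordered pairs (i,j) with i<j and classify each by sign(x_j-x_i) * sign(y_j-y_i).
  (1,2):dx=-2,dy=-4->C; (1,3):dx=-6,dy=-9->C; (1,4):dx=-1,dy=-1->C; (1,5):dx=-4,dy=-5->C
  (1,6):dx=-5,dy=+6->D; (1,7):dx=+1,dy=+2->C; (1,8):dx=-7,dy=-11->C; (1,9):dx=+2,dy=+4->C
  (1,10):dx=+6,dy=-8->D; (2,3):dx=-4,dy=-5->C; (2,4):dx=+1,dy=+3->C; (2,5):dx=-2,dy=-1->C
  (2,6):dx=-3,dy=+10->D; (2,7):dx=+3,dy=+6->C; (2,8):dx=-5,dy=-7->C; (2,9):dx=+4,dy=+8->C
  (2,10):dx=+8,dy=-4->D; (3,4):dx=+5,dy=+8->C; (3,5):dx=+2,dy=+4->C; (3,6):dx=+1,dy=+15->C
  (3,7):dx=+7,dy=+11->C; (3,8):dx=-1,dy=-2->C; (3,9):dx=+8,dy=+13->C; (3,10):dx=+12,dy=+1->C
  (4,5):dx=-3,dy=-4->C; (4,6):dx=-4,dy=+7->D; (4,7):dx=+2,dy=+3->C; (4,8):dx=-6,dy=-10->C
  (4,9):dx=+3,dy=+5->C; (4,10):dx=+7,dy=-7->D; (5,6):dx=-1,dy=+11->D; (5,7):dx=+5,dy=+7->C
  (5,8):dx=-3,dy=-6->C; (5,9):dx=+6,dy=+9->C; (5,10):dx=+10,dy=-3->D; (6,7):dx=+6,dy=-4->D
  (6,8):dx=-2,dy=-17->C; (6,9):dx=+7,dy=-2->D; (6,10):dx=+11,dy=-14->D; (7,8):dx=-8,dy=-13->C
  (7,9):dx=+1,dy=+2->C; (7,10):dx=+5,dy=-10->D; (8,9):dx=+9,dy=+15->C; (8,10):dx=+13,dy=+3->C
  (9,10):dx=+4,dy=-12->D
Step 2: C = 32, D = 13, total pairs = 45.
Step 3: tau = (C - D)/(n(n-1)/2) = (32 - 13)/45 = 0.422222.
Step 4: Exact two-sided p-value (enumerate n! = 3628800 permutations of y under H0): p = 0.108313.
Step 5: alpha = 0.05. fail to reject H0.

tau_b = 0.4222 (C=32, D=13), p = 0.108313, fail to reject H0.


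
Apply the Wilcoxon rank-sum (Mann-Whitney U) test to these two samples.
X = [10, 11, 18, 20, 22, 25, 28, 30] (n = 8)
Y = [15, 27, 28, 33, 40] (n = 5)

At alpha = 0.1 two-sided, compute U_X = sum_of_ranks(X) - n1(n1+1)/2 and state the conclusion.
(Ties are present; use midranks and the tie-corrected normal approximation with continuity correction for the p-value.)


Step 1: Combine and sort all 13 observations; assign midranks.
sorted (value, group): (10,X), (11,X), (15,Y), (18,X), (20,X), (22,X), (25,X), (27,Y), (28,X), (28,Y), (30,X), (33,Y), (40,Y)
ranks: 10->1, 11->2, 15->3, 18->4, 20->5, 22->6, 25->7, 27->8, 28->9.5, 28->9.5, 30->11, 33->12, 40->13
Step 2: Rank sum for X: R1 = 1 + 2 + 4 + 5 + 6 + 7 + 9.5 + 11 = 45.5.
Step 3: U_X = R1 - n1(n1+1)/2 = 45.5 - 8*9/2 = 45.5 - 36 = 9.5.
       U_Y = n1*n2 - U_X = 40 - 9.5 = 30.5.
Step 4: Ties are present, so use the tie-corrected normal approximation (with continuity correction) for the p-value.
Step 5: p-value = 0.142685; compare to alpha = 0.1. fail to reject H0.

U_X = 9.5, p = 0.142685, fail to reject H0 at alpha = 0.1.


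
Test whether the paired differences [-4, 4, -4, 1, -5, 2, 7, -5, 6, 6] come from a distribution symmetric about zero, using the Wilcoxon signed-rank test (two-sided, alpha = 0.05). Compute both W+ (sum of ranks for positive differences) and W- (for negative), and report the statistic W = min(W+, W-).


Step 1: Drop any zero differences (none here) and take |d_i|.
|d| = [4, 4, 4, 1, 5, 2, 7, 5, 6, 6]
Step 2: Midrank |d_i| (ties get averaged ranks).
ranks: |4|->4, |4|->4, |4|->4, |1|->1, |5|->6.5, |2|->2, |7|->10, |5|->6.5, |6|->8.5, |6|->8.5
Step 3: Attach original signs; sum ranks with positive sign and with negative sign.
W+ = 4 + 1 + 2 + 10 + 8.5 + 8.5 = 34
W- = 4 + 4 + 6.5 + 6.5 = 21
(Check: W+ + W- = 55 should equal n(n+1)/2 = 55.)
Step 4: Test statistic W = min(W+, W-) = 21.
Step 5: Ties in |d|, so use the tie-corrected normal approximation.
        E[W] = n(n+1)/4 = 10*11/4 = 27.5.
        Tie groups: |d|=4 (t=3), |d|=5 (t=2), |d|=6 (t=2); sum(t^3 - t) = 36.
        Var[W] = n(n+1)(2n+1)/24 - sum(t^3-t)/48 = 2310/24 - 36/48 = 95.5.
        z = (W - E[W]) / sqrt(Var[W]) = (21 - 27.5) / 9.7724 = -0.6651.
        Two-sided p = 2*Phi(z) = 0.505962.
Step 6: alpha = 0.05. fail to reject H0.

W+ = 34, W- = 21, W = min = 21, p = 0.505962, fail to reject H0.


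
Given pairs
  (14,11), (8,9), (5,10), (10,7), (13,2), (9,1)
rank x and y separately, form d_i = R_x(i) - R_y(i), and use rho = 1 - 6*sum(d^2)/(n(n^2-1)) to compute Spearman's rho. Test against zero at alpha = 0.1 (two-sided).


Step 1: Rank x and y separately (midranks; no ties here).
rank(x): 14->6, 8->2, 5->1, 10->4, 13->5, 9->3
rank(y): 11->6, 9->4, 10->5, 7->3, 2->2, 1->1
Step 2: d_i = R_x(i) - R_y(i); compute d_i^2.
  (6-6)^2=0, (2-4)^2=4, (1-5)^2=16, (4-3)^2=1, (5-2)^2=9, (3-1)^2=4
sum(d^2) = 34.
Step 3: rho = 1 - 6*34 / (6*(6^2 - 1)) = 1 - 204/210 = 0.028571.
Step 4: Under H0, t = rho * sqrt((n-2)/(1-rho^2)) = 0.0572 ~ t(4).
Step 5: Two-sided p-value from the t-distribution with 4 df = 0.957155.
Step 6: alpha = 0.1. fail to reject H0.

rho = 0.0286, p = 0.957155, fail to reject H0 at alpha = 0.1.


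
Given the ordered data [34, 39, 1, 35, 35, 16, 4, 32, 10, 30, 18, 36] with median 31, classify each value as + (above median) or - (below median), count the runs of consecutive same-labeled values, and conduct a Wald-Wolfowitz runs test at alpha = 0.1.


Step 1: Compute median = 31; label A = above, B = below.
Labels in order: AABAABBABBBA  (n_A = 6, n_B = 6)
Step 2: Count runs R = 7.
Step 3: Under H0 (random ordering), E[R] = 2*n_A*n_B/(n_A+n_B) + 1 = 2*6*6/12 + 1 = 7.0000.
        Var[R] = 2*n_A*n_B*(2*n_A*n_B - n_A - n_B) / ((n_A+n_B)^2 * (n_A+n_B-1)) = 4320/1584 = 2.7273.
        SD[R] = 1.6514.
Step 4: R = E[R], so z = 0 with no continuity correction.
Step 5: Two-sided p-value via normal approximation = 2*(1 - Phi(|z|)) = 1.000000.
Step 6: alpha = 0.1. fail to reject H0.

R = 7, z = 0.0000, p = 1.000000, fail to reject H0.


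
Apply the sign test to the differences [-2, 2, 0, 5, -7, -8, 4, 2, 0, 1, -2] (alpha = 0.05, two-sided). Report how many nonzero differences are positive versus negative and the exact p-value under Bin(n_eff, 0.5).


Step 1: Discard zero differences. Original n = 11; n_eff = number of nonzero differences = 9.
Nonzero differences (with sign): -2, +2, +5, -7, -8, +4, +2, +1, -2
Step 2: Count signs: positive = 5, negative = 4.
Step 3: Under H0: P(positive) = 0.5, so the number of positives S ~ Bin(9, 0.5).
Step 4: Two-sided exact p-value = sum of Bin(9,0.5) probabilities at or below the observed probability = 1.000000.
Step 5: alpha = 0.05. fail to reject H0.

n_eff = 9, pos = 5, neg = 4, p = 1.000000, fail to reject H0.


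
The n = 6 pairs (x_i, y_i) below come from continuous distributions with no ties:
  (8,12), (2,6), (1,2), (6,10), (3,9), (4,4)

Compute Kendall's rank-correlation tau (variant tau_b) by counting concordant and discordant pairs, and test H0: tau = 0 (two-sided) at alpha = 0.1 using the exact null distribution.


Step 1: Enumerate the 15 unordered pairs (i,j) with i<j and classify each by sign(x_j-x_i) * sign(y_j-y_i).
  (1,2):dx=-6,dy=-6->C; (1,3):dx=-7,dy=-10->C; (1,4):dx=-2,dy=-2->C; (1,5):dx=-5,dy=-3->C
  (1,6):dx=-4,dy=-8->C; (2,3):dx=-1,dy=-4->C; (2,4):dx=+4,dy=+4->C; (2,5):dx=+1,dy=+3->C
  (2,6):dx=+2,dy=-2->D; (3,4):dx=+5,dy=+8->C; (3,5):dx=+2,dy=+7->C; (3,6):dx=+3,dy=+2->C
  (4,5):dx=-3,dy=-1->C; (4,6):dx=-2,dy=-6->C; (5,6):dx=+1,dy=-5->D
Step 2: C = 13, D = 2, total pairs = 15.
Step 3: tau = (C - D)/(n(n-1)/2) = (13 - 2)/15 = 0.733333.
Step 4: Exact two-sided p-value (enumerate n! = 720 permutations of y under H0): p = 0.055556.
Step 5: alpha = 0.1. reject H0.

tau_b = 0.7333 (C=13, D=2), p = 0.055556, reject H0.


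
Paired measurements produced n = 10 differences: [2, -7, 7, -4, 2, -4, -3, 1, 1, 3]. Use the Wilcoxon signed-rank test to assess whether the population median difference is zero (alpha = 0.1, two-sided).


Step 1: Drop any zero differences (none here) and take |d_i|.
|d| = [2, 7, 7, 4, 2, 4, 3, 1, 1, 3]
Step 2: Midrank |d_i| (ties get averaged ranks).
ranks: |2|->3.5, |7|->9.5, |7|->9.5, |4|->7.5, |2|->3.5, |4|->7.5, |3|->5.5, |1|->1.5, |1|->1.5, |3|->5.5
Step 3: Attach original signs; sum ranks with positive sign and with negative sign.
W+ = 3.5 + 9.5 + 3.5 + 1.5 + 1.5 + 5.5 = 25
W- = 9.5 + 7.5 + 7.5 + 5.5 = 30
(Check: W+ + W- = 55 should equal n(n+1)/2 = 55.)
Step 4: Test statistic W = min(W+, W-) = 25.
Step 5: Ties in |d|, so use the tie-corrected normal approximation.
        E[W] = n(n+1)/4 = 10*11/4 = 27.5.
        Tie groups: |d|=1 (t=2), |d|=2 (t=2), |d|=3 (t=2), |d|=4 (t=2), |d|=7 (t=2); sum(t^3 - t) = 30.
        Var[W] = n(n+1)(2n+1)/24 - sum(t^3-t)/48 = 2310/24 - 30/48 = 95.625.
        z = (W - E[W]) / sqrt(Var[W]) = (25 - 27.5) / 9.7788 = -0.2557.
        Two-sided p = 2*Phi(z) = 0.798217.
Step 6: alpha = 0.1. fail to reject H0.

W+ = 25, W- = 30, W = min = 25, p = 0.798217, fail to reject H0.


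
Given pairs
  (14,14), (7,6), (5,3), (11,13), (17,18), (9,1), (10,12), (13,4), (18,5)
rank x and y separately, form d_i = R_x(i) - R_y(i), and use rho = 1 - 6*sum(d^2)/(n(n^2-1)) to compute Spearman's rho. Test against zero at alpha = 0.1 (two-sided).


Step 1: Rank x and y separately (midranks; no ties here).
rank(x): 14->7, 7->2, 5->1, 11->5, 17->8, 9->3, 10->4, 13->6, 18->9
rank(y): 14->8, 6->5, 3->2, 13->7, 18->9, 1->1, 12->6, 4->3, 5->4
Step 2: d_i = R_x(i) - R_y(i); compute d_i^2.
  (7-8)^2=1, (2-5)^2=9, (1-2)^2=1, (5-7)^2=4, (8-9)^2=1, (3-1)^2=4, (4-6)^2=4, (6-3)^2=9, (9-4)^2=25
sum(d^2) = 58.
Step 3: rho = 1 - 6*58 / (9*(9^2 - 1)) = 1 - 348/720 = 0.516667.
Step 4: Under H0, t = rho * sqrt((n-2)/(1-rho^2)) = 1.5966 ~ t(7).
Step 5: Two-sided p-value from the t-distribution with 7 df = 0.154390.
Step 6: alpha = 0.1. fail to reject H0.

rho = 0.5167, p = 0.154390, fail to reject H0 at alpha = 0.1.


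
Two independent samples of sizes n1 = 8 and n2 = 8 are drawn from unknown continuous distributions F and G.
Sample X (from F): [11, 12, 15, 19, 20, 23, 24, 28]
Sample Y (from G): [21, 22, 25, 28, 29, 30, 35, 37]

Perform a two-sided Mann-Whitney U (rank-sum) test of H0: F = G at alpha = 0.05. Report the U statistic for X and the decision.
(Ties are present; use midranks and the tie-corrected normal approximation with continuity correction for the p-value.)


Step 1: Combine and sort all 16 observations; assign midranks.
sorted (value, group): (11,X), (12,X), (15,X), (19,X), (20,X), (21,Y), (22,Y), (23,X), (24,X), (25,Y), (28,X), (28,Y), (29,Y), (30,Y), (35,Y), (37,Y)
ranks: 11->1, 12->2, 15->3, 19->4, 20->5, 21->6, 22->7, 23->8, 24->9, 25->10, 28->11.5, 28->11.5, 29->13, 30->14, 35->15, 37->16
Step 2: Rank sum for X: R1 = 1 + 2 + 3 + 4 + 5 + 8 + 9 + 11.5 = 43.5.
Step 3: U_X = R1 - n1(n1+1)/2 = 43.5 - 8*9/2 = 43.5 - 36 = 7.5.
       U_Y = n1*n2 - U_X = 64 - 7.5 = 56.5.
Step 4: Ties are present, so use the tie-corrected normal approximation (with continuity correction) for the p-value.
Step 5: p-value = 0.011657; compare to alpha = 0.05. reject H0.

U_X = 7.5, p = 0.011657, reject H0 at alpha = 0.05.


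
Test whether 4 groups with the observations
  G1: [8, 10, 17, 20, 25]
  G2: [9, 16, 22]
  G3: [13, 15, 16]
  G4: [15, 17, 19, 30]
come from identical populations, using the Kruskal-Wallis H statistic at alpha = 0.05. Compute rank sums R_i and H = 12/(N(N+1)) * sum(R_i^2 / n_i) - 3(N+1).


Step 1: Combine all N = 15 observations and assign midranks.
sorted (value, group, rank): (8,G1,1), (9,G2,2), (10,G1,3), (13,G3,4), (15,G3,5.5), (15,G4,5.5), (16,G2,7.5), (16,G3,7.5), (17,G1,9.5), (17,G4,9.5), (19,G4,11), (20,G1,12), (22,G2,13), (25,G1,14), (30,G4,15)
Step 2: Sum ranks within each group.
R_1 = 39.5 (n_1 = 5)
R_2 = 22.5 (n_2 = 3)
R_3 = 17 (n_3 = 3)
R_4 = 41 (n_4 = 4)
Step 3: H = 12/(N(N+1)) * sum(R_i^2/n_i) - 3(N+1)
     = 12/(15*16) * (39.5^2/5 + 22.5^2/3 + 17^2/3 + 41^2/4) - 3*16
     = 0.050000 * 997.383 - 48
     = 1.869167.
Step 4: Ties present; correction factor C = 1 - 18/(15^3 - 15) = 0.994643. Corrected H = 1.869167 / 0.994643 = 1.879234.
Step 5: Under H0, H ~ chi^2(3); p-value = 0.597846.
Step 6: alpha = 0.05. fail to reject H0.

H = 1.8792, df = 3, p = 0.597846, fail to reject H0.


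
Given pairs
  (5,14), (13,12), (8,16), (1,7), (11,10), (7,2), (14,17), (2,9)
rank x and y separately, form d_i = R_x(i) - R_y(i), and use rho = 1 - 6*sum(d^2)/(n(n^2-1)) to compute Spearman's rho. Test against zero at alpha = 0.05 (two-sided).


Step 1: Rank x and y separately (midranks; no ties here).
rank(x): 5->3, 13->7, 8->5, 1->1, 11->6, 7->4, 14->8, 2->2
rank(y): 14->6, 12->5, 16->7, 7->2, 10->4, 2->1, 17->8, 9->3
Step 2: d_i = R_x(i) - R_y(i); compute d_i^2.
  (3-6)^2=9, (7-5)^2=4, (5-7)^2=4, (1-2)^2=1, (6-4)^2=4, (4-1)^2=9, (8-8)^2=0, (2-3)^2=1
sum(d^2) = 32.
Step 3: rho = 1 - 6*32 / (8*(8^2 - 1)) = 1 - 192/504 = 0.619048.
Step 4: Under H0, t = rho * sqrt((n-2)/(1-rho^2)) = 1.9308 ~ t(6).
Step 5: Two-sided p-value from the t-distribution with 6 df = 0.101733.
Step 6: alpha = 0.05. fail to reject H0.

rho = 0.6190, p = 0.101733, fail to reject H0 at alpha = 0.05.


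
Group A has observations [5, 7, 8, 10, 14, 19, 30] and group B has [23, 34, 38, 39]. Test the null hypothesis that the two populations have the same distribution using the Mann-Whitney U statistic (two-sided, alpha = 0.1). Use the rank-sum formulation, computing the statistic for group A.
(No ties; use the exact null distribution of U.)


Step 1: Combine and sort all 11 observations; assign midranks.
sorted (value, group): (5,X), (7,X), (8,X), (10,X), (14,X), (19,X), (23,Y), (30,X), (34,Y), (38,Y), (39,Y)
ranks: 5->1, 7->2, 8->3, 10->4, 14->5, 19->6, 23->7, 30->8, 34->9, 38->10, 39->11
Step 2: Rank sum for X: R1 = 1 + 2 + 3 + 4 + 5 + 6 + 8 = 29.
Step 3: U_X = R1 - n1(n1+1)/2 = 29 - 7*8/2 = 29 - 28 = 1.
       U_Y = n1*n2 - U_X = 28 - 1 = 27.
Step 4: No ties, so the exact null distribution of U (based on enumerating the C(11,7) = 330 equally likely rank assignments) gives the two-sided p-value.
Step 5: p-value = 0.012121; compare to alpha = 0.1. reject H0.

U_X = 1, p = 0.012121, reject H0 at alpha = 0.1.


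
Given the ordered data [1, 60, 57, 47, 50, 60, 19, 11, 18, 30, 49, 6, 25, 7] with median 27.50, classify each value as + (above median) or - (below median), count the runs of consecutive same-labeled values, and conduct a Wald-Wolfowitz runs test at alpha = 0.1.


Step 1: Compute median = 27.50; label A = above, B = below.
Labels in order: BAAAAABBBAABBB  (n_A = 7, n_B = 7)
Step 2: Count runs R = 5.
Step 3: Under H0 (random ordering), E[R] = 2*n_A*n_B/(n_A+n_B) + 1 = 2*7*7/14 + 1 = 8.0000.
        Var[R] = 2*n_A*n_B*(2*n_A*n_B - n_A - n_B) / ((n_A+n_B)^2 * (n_A+n_B-1)) = 8232/2548 = 3.2308.
        SD[R] = 1.7974.
Step 4: Continuity-corrected z = (R + 0.5 - E[R]) / SD[R] = (5 + 0.5 - 8.0000) / 1.7974 = -1.3909.
Step 5: Two-sided p-value via normal approximation = 2*(1 - Phi(|z|)) = 0.164264.
Step 6: alpha = 0.1. fail to reject H0.

R = 5, z = -1.3909, p = 0.164264, fail to reject H0.


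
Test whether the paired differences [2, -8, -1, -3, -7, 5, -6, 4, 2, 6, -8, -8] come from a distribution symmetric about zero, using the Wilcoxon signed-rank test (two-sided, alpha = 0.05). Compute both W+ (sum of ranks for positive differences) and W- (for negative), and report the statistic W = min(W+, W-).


Step 1: Drop any zero differences (none here) and take |d_i|.
|d| = [2, 8, 1, 3, 7, 5, 6, 4, 2, 6, 8, 8]
Step 2: Midrank |d_i| (ties get averaged ranks).
ranks: |2|->2.5, |8|->11, |1|->1, |3|->4, |7|->9, |5|->6, |6|->7.5, |4|->5, |2|->2.5, |6|->7.5, |8|->11, |8|->11
Step 3: Attach original signs; sum ranks with positive sign and with negative sign.
W+ = 2.5 + 6 + 5 + 2.5 + 7.5 = 23.5
W- = 11 + 1 + 4 + 9 + 7.5 + 11 + 11 = 54.5
(Check: W+ + W- = 78 should equal n(n+1)/2 = 78.)
Step 4: Test statistic W = min(W+, W-) = 23.5.
Step 5: Ties in |d|, so use the tie-corrected normal approximation.
        E[W] = n(n+1)/4 = 12*13/4 = 39.
        Tie groups: |d|=2 (t=2), |d|=6 (t=2), |d|=8 (t=3); sum(t^3 - t) = 36.
        Var[W] = n(n+1)(2n+1)/24 - sum(t^3-t)/48 = 3900/24 - 36/48 = 161.75.
        z = (W - E[W]) / sqrt(Var[W]) = (23.5 - 39) / 12.7181 = -1.2187.
        Two-sided p = 2*Phi(z) = 0.222945.
Step 6: alpha = 0.05. fail to reject H0.

W+ = 23.5, W- = 54.5, W = min = 23.5, p = 0.222945, fail to reject H0.


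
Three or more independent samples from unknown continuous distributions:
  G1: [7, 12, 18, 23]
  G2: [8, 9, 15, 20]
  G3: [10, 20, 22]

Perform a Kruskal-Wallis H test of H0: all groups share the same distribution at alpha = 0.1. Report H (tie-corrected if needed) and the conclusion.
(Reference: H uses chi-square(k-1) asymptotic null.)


Step 1: Combine all N = 11 observations and assign midranks.
sorted (value, group, rank): (7,G1,1), (8,G2,2), (9,G2,3), (10,G3,4), (12,G1,5), (15,G2,6), (18,G1,7), (20,G2,8.5), (20,G3,8.5), (22,G3,10), (23,G1,11)
Step 2: Sum ranks within each group.
R_1 = 24 (n_1 = 4)
R_2 = 19.5 (n_2 = 4)
R_3 = 22.5 (n_3 = 3)
Step 3: H = 12/(N(N+1)) * sum(R_i^2/n_i) - 3(N+1)
     = 12/(11*12) * (24^2/4 + 19.5^2/4 + 22.5^2/3) - 3*12
     = 0.090909 * 407.812 - 36
     = 1.073864.
Step 4: Ties present; correction factor C = 1 - 6/(11^3 - 11) = 0.995455. Corrected H = 1.073864 / 0.995455 = 1.078767.
Step 5: Under H0, H ~ chi^2(2); p-value = 0.583108.
Step 6: alpha = 0.1. fail to reject H0.

H = 1.0788, df = 2, p = 0.583108, fail to reject H0.


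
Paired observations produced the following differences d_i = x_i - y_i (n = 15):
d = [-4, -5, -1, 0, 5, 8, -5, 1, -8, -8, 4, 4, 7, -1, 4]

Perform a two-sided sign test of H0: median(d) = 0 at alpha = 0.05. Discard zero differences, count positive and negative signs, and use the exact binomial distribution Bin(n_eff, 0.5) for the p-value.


Step 1: Discard zero differences. Original n = 15; n_eff = number of nonzero differences = 14.
Nonzero differences (with sign): -4, -5, -1, +5, +8, -5, +1, -8, -8, +4, +4, +7, -1, +4
Step 2: Count signs: positive = 7, negative = 7.
Step 3: Under H0: P(positive) = 0.5, so the number of positives S ~ Bin(14, 0.5).
Step 4: Two-sided exact p-value = sum of Bin(14,0.5) probabilities at or below the observed probability = 1.000000.
Step 5: alpha = 0.05. fail to reject H0.

n_eff = 14, pos = 7, neg = 7, p = 1.000000, fail to reject H0.


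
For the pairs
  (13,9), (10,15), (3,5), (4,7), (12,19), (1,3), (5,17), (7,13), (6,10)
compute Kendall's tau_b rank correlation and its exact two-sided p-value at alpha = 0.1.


Step 1: Enumerate the 36 unordered pairs (i,j) with i<j and classify each by sign(x_j-x_i) * sign(y_j-y_i).
  (1,2):dx=-3,dy=+6->D; (1,3):dx=-10,dy=-4->C; (1,4):dx=-9,dy=-2->C; (1,5):dx=-1,dy=+10->D
  (1,6):dx=-12,dy=-6->C; (1,7):dx=-8,dy=+8->D; (1,8):dx=-6,dy=+4->D; (1,9):dx=-7,dy=+1->D
  (2,3):dx=-7,dy=-10->C; (2,4):dx=-6,dy=-8->C; (2,5):dx=+2,dy=+4->C; (2,6):dx=-9,dy=-12->C
  (2,7):dx=-5,dy=+2->D; (2,8):dx=-3,dy=-2->C; (2,9):dx=-4,dy=-5->C; (3,4):dx=+1,dy=+2->C
  (3,5):dx=+9,dy=+14->C; (3,6):dx=-2,dy=-2->C; (3,7):dx=+2,dy=+12->C; (3,8):dx=+4,dy=+8->C
  (3,9):dx=+3,dy=+5->C; (4,5):dx=+8,dy=+12->C; (4,6):dx=-3,dy=-4->C; (4,7):dx=+1,dy=+10->C
  (4,8):dx=+3,dy=+6->C; (4,9):dx=+2,dy=+3->C; (5,6):dx=-11,dy=-16->C; (5,7):dx=-7,dy=-2->C
  (5,8):dx=-5,dy=-6->C; (5,9):dx=-6,dy=-9->C; (6,7):dx=+4,dy=+14->C; (6,8):dx=+6,dy=+10->C
  (6,9):dx=+5,dy=+7->C; (7,8):dx=+2,dy=-4->D; (7,9):dx=+1,dy=-7->D; (8,9):dx=-1,dy=-3->C
Step 2: C = 28, D = 8, total pairs = 36.
Step 3: tau = (C - D)/(n(n-1)/2) = (28 - 8)/36 = 0.555556.
Step 4: Exact two-sided p-value (enumerate n! = 362880 permutations of y under H0): p = 0.044615.
Step 5: alpha = 0.1. reject H0.

tau_b = 0.5556 (C=28, D=8), p = 0.044615, reject H0.


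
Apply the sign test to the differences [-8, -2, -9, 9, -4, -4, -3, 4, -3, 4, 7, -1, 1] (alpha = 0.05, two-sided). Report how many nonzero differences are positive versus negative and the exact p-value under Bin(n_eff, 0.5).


Step 1: Discard zero differences. Original n = 13; n_eff = number of nonzero differences = 13.
Nonzero differences (with sign): -8, -2, -9, +9, -4, -4, -3, +4, -3, +4, +7, -1, +1
Step 2: Count signs: positive = 5, negative = 8.
Step 3: Under H0: P(positive) = 0.5, so the number of positives S ~ Bin(13, 0.5).
Step 4: Two-sided exact p-value = sum of Bin(13,0.5) probabilities at or below the observed probability = 0.581055.
Step 5: alpha = 0.05. fail to reject H0.

n_eff = 13, pos = 5, neg = 8, p = 0.581055, fail to reject H0.


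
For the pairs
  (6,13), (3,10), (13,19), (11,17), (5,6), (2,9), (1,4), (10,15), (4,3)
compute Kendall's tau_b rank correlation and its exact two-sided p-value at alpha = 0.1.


Step 1: Enumerate the 36 unordered pairs (i,j) with i<j and classify each by sign(x_j-x_i) * sign(y_j-y_i).
  (1,2):dx=-3,dy=-3->C; (1,3):dx=+7,dy=+6->C; (1,4):dx=+5,dy=+4->C; (1,5):dx=-1,dy=-7->C
  (1,6):dx=-4,dy=-4->C; (1,7):dx=-5,dy=-9->C; (1,8):dx=+4,dy=+2->C; (1,9):dx=-2,dy=-10->C
  (2,3):dx=+10,dy=+9->C; (2,4):dx=+8,dy=+7->C; (2,5):dx=+2,dy=-4->D; (2,6):dx=-1,dy=-1->C
  (2,7):dx=-2,dy=-6->C; (2,8):dx=+7,dy=+5->C; (2,9):dx=+1,dy=-7->D; (3,4):dx=-2,dy=-2->C
  (3,5):dx=-8,dy=-13->C; (3,6):dx=-11,dy=-10->C; (3,7):dx=-12,dy=-15->C; (3,8):dx=-3,dy=-4->C
  (3,9):dx=-9,dy=-16->C; (4,5):dx=-6,dy=-11->C; (4,6):dx=-9,dy=-8->C; (4,7):dx=-10,dy=-13->C
  (4,8):dx=-1,dy=-2->C; (4,9):dx=-7,dy=-14->C; (5,6):dx=-3,dy=+3->D; (5,7):dx=-4,dy=-2->C
  (5,8):dx=+5,dy=+9->C; (5,9):dx=-1,dy=-3->C; (6,7):dx=-1,dy=-5->C; (6,8):dx=+8,dy=+6->C
  (6,9):dx=+2,dy=-6->D; (7,8):dx=+9,dy=+11->C; (7,9):dx=+3,dy=-1->D; (8,9):dx=-6,dy=-12->C
Step 2: C = 31, D = 5, total pairs = 36.
Step 3: tau = (C - D)/(n(n-1)/2) = (31 - 5)/36 = 0.722222.
Step 4: Exact two-sided p-value (enumerate n! = 362880 permutations of y under H0): p = 0.005886.
Step 5: alpha = 0.1. reject H0.

tau_b = 0.7222 (C=31, D=5), p = 0.005886, reject H0.


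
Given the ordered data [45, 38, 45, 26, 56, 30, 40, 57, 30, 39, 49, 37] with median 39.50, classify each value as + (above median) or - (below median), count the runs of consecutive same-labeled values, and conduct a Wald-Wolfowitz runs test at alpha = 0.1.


Step 1: Compute median = 39.50; label A = above, B = below.
Labels in order: ABABABAABBAB  (n_A = 6, n_B = 6)
Step 2: Count runs R = 10.
Step 3: Under H0 (random ordering), E[R] = 2*n_A*n_B/(n_A+n_B) + 1 = 2*6*6/12 + 1 = 7.0000.
        Var[R] = 2*n_A*n_B*(2*n_A*n_B - n_A - n_B) / ((n_A+n_B)^2 * (n_A+n_B-1)) = 4320/1584 = 2.7273.
        SD[R] = 1.6514.
Step 4: Continuity-corrected z = (R - 0.5 - E[R]) / SD[R] = (10 - 0.5 - 7.0000) / 1.6514 = 1.5138.
Step 5: Two-sided p-value via normal approximation = 2*(1 - Phi(|z|)) = 0.130070.
Step 6: alpha = 0.1. fail to reject H0.

R = 10, z = 1.5138, p = 0.130070, fail to reject H0.


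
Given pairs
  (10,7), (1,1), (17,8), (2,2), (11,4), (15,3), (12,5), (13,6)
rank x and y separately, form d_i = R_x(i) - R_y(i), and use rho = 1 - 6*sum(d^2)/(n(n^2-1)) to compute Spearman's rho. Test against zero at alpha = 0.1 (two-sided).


Step 1: Rank x and y separately (midranks; no ties here).
rank(x): 10->3, 1->1, 17->8, 2->2, 11->4, 15->7, 12->5, 13->6
rank(y): 7->7, 1->1, 8->8, 2->2, 4->4, 3->3, 5->5, 6->6
Step 2: d_i = R_x(i) - R_y(i); compute d_i^2.
  (3-7)^2=16, (1-1)^2=0, (8-8)^2=0, (2-2)^2=0, (4-4)^2=0, (7-3)^2=16, (5-5)^2=0, (6-6)^2=0
sum(d^2) = 32.
Step 3: rho = 1 - 6*32 / (8*(8^2 - 1)) = 1 - 192/504 = 0.619048.
Step 4: Under H0, t = rho * sqrt((n-2)/(1-rho^2)) = 1.9308 ~ t(6).
Step 5: Two-sided p-value from the t-distribution with 6 df = 0.101733.
Step 6: alpha = 0.1. fail to reject H0.

rho = 0.6190, p = 0.101733, fail to reject H0 at alpha = 0.1.
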